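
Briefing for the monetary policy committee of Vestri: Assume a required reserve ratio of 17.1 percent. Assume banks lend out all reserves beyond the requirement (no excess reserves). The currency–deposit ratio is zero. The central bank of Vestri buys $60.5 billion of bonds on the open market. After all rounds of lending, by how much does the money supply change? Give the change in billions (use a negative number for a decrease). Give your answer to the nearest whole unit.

The simple money multiplier is m = 1/rr = 1/0.171 ≈ 5.8480.
An open-market purchase increases the monetary base by 60.5 billion, so ΔM = m × ΔMB = 5.8480 × 60.5 = 353.804 billion.

$354 billion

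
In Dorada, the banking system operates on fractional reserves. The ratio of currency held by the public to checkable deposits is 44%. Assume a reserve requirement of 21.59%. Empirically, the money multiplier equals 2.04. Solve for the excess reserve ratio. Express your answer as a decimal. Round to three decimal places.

Using m = 2.04. Since m = (1 + c)/(c + rr + e), the denominator satisfies c + rr + e = (1 + c)/m = (1 + 0.44) / 2.04 ≈ 0.705882.
With c = 0.44 and rr = 0.2159, the excess reserve ratio is 0.705882 − 0.44 − 0.2159 = 0.049982.

0.050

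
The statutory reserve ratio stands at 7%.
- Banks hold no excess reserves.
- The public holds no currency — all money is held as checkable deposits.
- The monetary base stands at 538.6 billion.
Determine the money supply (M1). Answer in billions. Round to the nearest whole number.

With no currency drain or excess reserves, the money multiplier is m = 1/rr = 1/0.07 ≈ 14.2857.
Money supply M = m × MB = 14.2857 × 538.6 ≈ 7694.278 billion.

7694 billion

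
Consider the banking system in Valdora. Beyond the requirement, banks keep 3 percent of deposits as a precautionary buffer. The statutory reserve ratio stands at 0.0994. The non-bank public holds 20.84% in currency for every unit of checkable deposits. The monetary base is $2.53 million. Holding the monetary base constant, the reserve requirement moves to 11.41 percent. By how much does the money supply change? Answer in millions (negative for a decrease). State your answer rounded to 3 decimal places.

Initially m₁ = (1 + 0.2084) / (0.0994 + 0.03 + 0.2084) ≈ 3.57726, so M₁ = 3.57726 × 2.53 ≈ 9.0505 million.
After the change m₂ = (1 + 0.2084) / (0.1141 + 0.03 + 0.2084) ≈ 3.42809, so M₂ = 3.42809 × 2.53 ≈ 8.6731 million.
ΔM = M₂ − M₁ = 8.6731 − 9.0505 = -0.3774 million.

-0.377 million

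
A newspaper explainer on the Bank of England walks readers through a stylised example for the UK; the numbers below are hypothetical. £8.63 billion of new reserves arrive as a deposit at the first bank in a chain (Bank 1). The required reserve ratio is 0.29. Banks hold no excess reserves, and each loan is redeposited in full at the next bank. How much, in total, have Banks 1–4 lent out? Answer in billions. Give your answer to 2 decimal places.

£15.76 billion

Bank i lends (1 − rr)^i of the original deposit: Bank 1 lends 8.63·0.7100 = 6.1273, Bank 2 lends 8.63·0.7100² ≈ 4.3504, and so on.
Summing a geometric series: total = 8.63·[0.7100·(1 − 0.7100^4) / (1 − 0.7100)] ≈ 15.7595 billion.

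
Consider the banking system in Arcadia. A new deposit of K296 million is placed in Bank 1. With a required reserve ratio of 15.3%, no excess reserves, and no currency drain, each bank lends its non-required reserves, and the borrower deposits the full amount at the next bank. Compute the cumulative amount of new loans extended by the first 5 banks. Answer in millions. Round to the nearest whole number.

K924 million

Bank i lends (1 − rr)^i of the original deposit: Bank 1 lends 296·0.8470 = 250.7120, Bank 2 lends 296·0.8470² ≈ 212.3531, and so on.
Summing a geometric series: total = 296·[0.8470·(1 − 0.8470^5) / (1 − 0.8470)] ≈ 924.3075 million.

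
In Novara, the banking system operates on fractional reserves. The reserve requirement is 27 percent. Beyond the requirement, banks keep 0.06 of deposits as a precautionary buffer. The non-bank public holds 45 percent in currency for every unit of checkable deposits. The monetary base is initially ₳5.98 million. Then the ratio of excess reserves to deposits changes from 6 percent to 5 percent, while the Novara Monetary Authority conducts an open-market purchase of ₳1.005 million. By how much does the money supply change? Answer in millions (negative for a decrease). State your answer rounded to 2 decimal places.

₳2.04 million

Before: m₁ = (1 + 0.45) / (0.27 + 0.06 + 0.45) ≈ 1.8590, MB₁ = 5.98, so M₁ = 1.8590 × 5.98 ≈ 11.1168 million.
After: m₂ = (1 + 0.45) / (0.27 + 0.05 + 0.45) ≈ 1.8831, MB₂ = 5.98 + 1.005 = 6.985, so M₂ = 1.8831 × 6.985 ≈ 13.1535 million.
ΔM = M₂ − M₁ = 13.1535 − 11.1168 = 2.0367 million.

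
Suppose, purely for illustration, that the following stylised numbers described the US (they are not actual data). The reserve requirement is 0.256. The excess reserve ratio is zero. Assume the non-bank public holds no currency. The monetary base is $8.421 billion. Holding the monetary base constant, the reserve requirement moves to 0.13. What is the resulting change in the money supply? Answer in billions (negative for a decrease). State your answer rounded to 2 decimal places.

Initially m₁ = 1 / (0.256) ≈ 3.9062, so M₁ = 3.9062 × 8.421 ≈ 32.8941 billion.
After the change m₂ = 1 / (0.13) ≈ 7.6923, so M₂ = 7.6923 × 8.421 ≈ 64.7769 billion.
ΔM = M₂ − M₁ = 64.7769 − 32.8941 = 31.8828 billion.

$31.88 billion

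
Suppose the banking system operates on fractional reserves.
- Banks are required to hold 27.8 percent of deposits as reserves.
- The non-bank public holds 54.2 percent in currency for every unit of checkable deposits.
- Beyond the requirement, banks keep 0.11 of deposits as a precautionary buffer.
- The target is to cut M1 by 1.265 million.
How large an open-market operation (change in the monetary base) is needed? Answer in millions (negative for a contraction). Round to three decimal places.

The money multiplier is m = (1 + c) / (rr + e + c) = (1 + 0.542) / (0.278 + 0.11 + 0.542) ≈ 1.65806.
ΔMB = ΔM / m = (−1.265) / 1.65806 ≈ -0.7629 million.

-0.763 million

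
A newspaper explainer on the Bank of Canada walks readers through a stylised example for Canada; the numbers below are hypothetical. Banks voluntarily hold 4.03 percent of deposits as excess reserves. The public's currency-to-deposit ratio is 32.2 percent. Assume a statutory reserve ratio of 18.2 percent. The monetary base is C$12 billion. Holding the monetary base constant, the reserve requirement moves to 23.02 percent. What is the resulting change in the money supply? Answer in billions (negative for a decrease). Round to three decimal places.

-2.371 billion

Initially m₁ = (1 + 0.322) / (0.182 + 0.0403 + 0.322) ≈ 2.428808, so M₁ = 2.428808 × 12 ≈ 29.1457 billion.
After the change m₂ = (1 + 0.322) / (0.2302 + 0.0403 + 0.322) ≈ 2.231224, so M₂ = 2.231224 × 12 ≈ 26.7747 billion.
ΔM = M₂ − M₁ = 26.7747 − 29.1457 = -2.371 billion.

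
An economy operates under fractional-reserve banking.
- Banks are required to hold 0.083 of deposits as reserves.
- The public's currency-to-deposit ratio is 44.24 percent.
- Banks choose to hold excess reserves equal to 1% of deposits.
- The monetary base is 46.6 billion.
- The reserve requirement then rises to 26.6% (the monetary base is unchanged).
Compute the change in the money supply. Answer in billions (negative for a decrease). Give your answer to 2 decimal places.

Initially m₁ = (1 + 0.4424) / (0.083 + 0.01 + 0.4424) ≈ 2.69406, so M₁ = 2.69406 × 46.6 ≈ 125.5432 billion.
After the change m₂ = (1 + 0.4424) / (0.266 + 0.01 + 0.4424) ≈ 2.00780, so M₂ = 2.00780 × 46.6 ≈ 93.5635 billion.
ΔM = M₂ − M₁ = 93.5635 − 125.5432 = -31.9797 billion.

-31.98 billion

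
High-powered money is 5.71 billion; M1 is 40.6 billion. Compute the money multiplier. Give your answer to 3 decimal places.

The money multiplier is m = M / MB = 40.6 / 5.71 ≈ 7.11033.

7.110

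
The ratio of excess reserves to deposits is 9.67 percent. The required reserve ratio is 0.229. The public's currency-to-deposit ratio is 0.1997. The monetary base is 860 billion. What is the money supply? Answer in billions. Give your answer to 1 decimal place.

1963.7 billion

The money multiplier is m = (1 + c) / (rr + e + c) = (1 + 0.1997) / (0.229 + 0.0967 + 0.1997) ≈ 2.28340.
So M = m × MB = 2.28340 × 860 = 1963.724 billion.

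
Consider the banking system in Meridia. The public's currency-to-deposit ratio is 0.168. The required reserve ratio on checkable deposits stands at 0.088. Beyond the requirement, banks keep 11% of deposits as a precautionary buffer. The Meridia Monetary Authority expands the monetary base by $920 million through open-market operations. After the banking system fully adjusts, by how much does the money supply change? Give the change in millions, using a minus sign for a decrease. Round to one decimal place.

The money multiplier is m = (1 + c) / (rr + e + c) = (1 + 0.168) / (0.088 + 0.11 + 0.168) ≈ 3.19126.
The purchase adds 920 million of base, so ΔM = m × ΔMB = 3.19126 × (+920) = 2935.9592 million.

$2936.0 million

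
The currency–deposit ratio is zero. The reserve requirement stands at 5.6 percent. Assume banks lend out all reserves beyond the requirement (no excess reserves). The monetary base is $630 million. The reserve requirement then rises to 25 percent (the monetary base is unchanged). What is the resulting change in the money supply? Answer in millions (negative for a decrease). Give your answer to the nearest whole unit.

Initially m₁ = 1 / (0.056) ≈ 17.8571, so M₁ = 17.8571 × 630 = 11249.973 million.
After the change m₂ = 1 / (0.25) = 4, so M₂ = 4 × 630 = 2520 million.
ΔM = M₂ − M₁ = 2520 − 11249.973 = -8729.973 million.

-8730 million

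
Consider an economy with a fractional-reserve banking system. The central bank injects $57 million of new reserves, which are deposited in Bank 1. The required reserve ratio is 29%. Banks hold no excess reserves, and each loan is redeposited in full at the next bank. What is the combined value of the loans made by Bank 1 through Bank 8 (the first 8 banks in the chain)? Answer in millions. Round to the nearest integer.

Bank i lends (1 − rr)^i of the original deposit: Bank 1 lends 57·0.7100 = 40.4700, Bank 2 lends 57·0.7100² = 28.7337, and so on.
Summing a geometric series: total = 57·[0.7100·(1 − 0.7100^8) / (1 − 0.7100)] ≈ 130.5401 million.

$131 million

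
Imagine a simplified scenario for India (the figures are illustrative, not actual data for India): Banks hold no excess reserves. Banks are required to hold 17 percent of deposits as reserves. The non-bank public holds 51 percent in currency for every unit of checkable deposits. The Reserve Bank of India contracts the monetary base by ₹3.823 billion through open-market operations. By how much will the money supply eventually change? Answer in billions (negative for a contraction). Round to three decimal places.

-8.489 billion

The money multiplier is m = (1 + c) / (rr + c) = (1 + 0.51) / (0.17 + 0.51) ≈ 2.22059.
The sale removes 3.823 billion of base, so ΔM = m × ΔMB = 2.22059 × (−3.823) ≈ -8.4893 billion.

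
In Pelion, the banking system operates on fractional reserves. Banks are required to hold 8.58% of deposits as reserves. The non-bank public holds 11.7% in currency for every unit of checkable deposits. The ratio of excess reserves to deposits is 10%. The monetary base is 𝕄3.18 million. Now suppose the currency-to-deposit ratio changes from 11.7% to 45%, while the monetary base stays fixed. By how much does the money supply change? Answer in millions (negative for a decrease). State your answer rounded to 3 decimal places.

Initially m₁ = (1 + 0.117) / (0.0858 + 0.1 + 0.117) ≈ 3.68890, so M₁ = 3.68890 × 3.18 ≈ 11.7307 million.
After the change m₂ = (1 + 0.45) / (0.0858 + 0.1 + 0.45) ≈ 2.28059, so M₂ = 2.28059 × 3.18 ≈ 7.2523 million.
ΔM = M₂ − M₁ = 7.2523 − 11.7307 = -4.4784 million.

-4.478 million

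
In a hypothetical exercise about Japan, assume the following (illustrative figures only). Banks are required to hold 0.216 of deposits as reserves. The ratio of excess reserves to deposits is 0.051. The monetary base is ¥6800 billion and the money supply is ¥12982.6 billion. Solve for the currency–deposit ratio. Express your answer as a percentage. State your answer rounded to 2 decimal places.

Using m = M/MB = 12982.6/6800 ≈ 1.909206. From m = (1 + c)/(c + rr + e), rearranging gives 1 + c = m·(c + rr + e), so c·(1 − m) = m·(rr + e) − 1.
Hence c = [m·(rr + e) − 1]/(1 − m) = [1.909206 × (0.216 + 0.051) − 1] / (1 − 1.909206) ≈ 0.539198.

53.92%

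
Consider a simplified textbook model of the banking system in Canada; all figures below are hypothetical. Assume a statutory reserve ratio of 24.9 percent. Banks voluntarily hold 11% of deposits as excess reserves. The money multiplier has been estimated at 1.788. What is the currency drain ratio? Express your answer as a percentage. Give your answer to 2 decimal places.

45.45%

Using m = 1.788. From m = (1 + c)/(c + rr + e), rearranging gives 1 + c = m·(c + rr + e), so c·(1 − m) = m·(rr + e) − 1.
Hence c = [m·(rr + e) − 1]/(1 − m) = [1.788 × (0.249 + 0.11) − 1] / (1 − 1.788) ≈ 0.454452.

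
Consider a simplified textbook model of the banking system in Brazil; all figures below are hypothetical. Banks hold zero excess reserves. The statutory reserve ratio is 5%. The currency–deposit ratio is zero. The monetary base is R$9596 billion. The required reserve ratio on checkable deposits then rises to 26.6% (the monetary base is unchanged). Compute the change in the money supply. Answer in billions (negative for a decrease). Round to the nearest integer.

-155845 billion

Initially m₁ = 1 / (0.05) = 20, so M₁ = 20 × 9596 = 191920 billion.
After the change m₂ = 1 / (0.266) ≈ 3.75940, so M₂ = 3.75940 × 9596 = 36075.2024 billion.
ΔM = M₂ − M₁ = 36075.2024 − 191920 = -155844.7976 billion.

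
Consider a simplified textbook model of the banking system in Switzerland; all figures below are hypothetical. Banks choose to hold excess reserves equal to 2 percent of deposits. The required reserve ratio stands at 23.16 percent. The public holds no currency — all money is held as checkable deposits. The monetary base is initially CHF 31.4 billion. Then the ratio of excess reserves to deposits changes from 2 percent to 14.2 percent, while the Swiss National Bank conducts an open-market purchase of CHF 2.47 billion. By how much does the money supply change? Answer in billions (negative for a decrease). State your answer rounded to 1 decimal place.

Before: m₁ = 1 / (0.2316 + 0.02) ≈ 3.9746, MB₁ = 31.4, so M₁ = 3.9746 × 31.4 ≈ 124.8024 billion.
After: m₂ = 1 / (0.2316 + 0.142) ≈ 2.6767, MB₂ = 31.4 + 2.47 = 33.87, so M₂ = 2.6767 × 33.87 ≈ 90.6598 billion.
ΔM = M₂ − M₁ = 90.6598 − 124.8024 = -34.1426 billion.

-34.1 billion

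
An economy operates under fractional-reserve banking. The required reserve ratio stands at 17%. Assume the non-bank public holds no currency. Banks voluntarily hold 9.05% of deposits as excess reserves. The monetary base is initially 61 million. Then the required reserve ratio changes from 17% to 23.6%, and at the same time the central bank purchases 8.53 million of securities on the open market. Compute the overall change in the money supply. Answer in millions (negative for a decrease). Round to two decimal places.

Before: m₁ = 1 / (0.17 + 0.0905) ≈ 3.83877, MB₁ = 61, so M₁ = 3.83877 × 61 ≈ 234.165 million.
After: m₂ = 1 / (0.236 + 0.0905) ≈ 3.06279, MB₂ = 61 + 8.53 = 69.53, so M₂ = 3.06279 × 69.53 ≈ 212.9558 million.
ΔM = M₂ − M₁ = 212.9558 − 234.165 = -21.2092 million.

-21.21 million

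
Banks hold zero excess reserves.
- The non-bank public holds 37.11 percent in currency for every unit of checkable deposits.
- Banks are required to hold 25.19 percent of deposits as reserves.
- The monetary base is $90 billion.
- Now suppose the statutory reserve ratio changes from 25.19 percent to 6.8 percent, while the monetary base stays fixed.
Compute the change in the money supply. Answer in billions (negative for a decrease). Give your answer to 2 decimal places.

Initially m₁ = (1 + 0.3711) / (0.2519 + 0.3711) ≈ 2.20080, so M₁ = 2.20080 × 90 = 198.072 billion.
After the change m₂ = (1 + 0.3711) / (0.068 + 0.3711) ≈ 3.12252, so M₂ = 3.12252 × 90 = 281.0268 billion.
ΔM = M₂ − M₁ = 281.0268 − 198.072 = 82.9548 billion.

$82.95 billion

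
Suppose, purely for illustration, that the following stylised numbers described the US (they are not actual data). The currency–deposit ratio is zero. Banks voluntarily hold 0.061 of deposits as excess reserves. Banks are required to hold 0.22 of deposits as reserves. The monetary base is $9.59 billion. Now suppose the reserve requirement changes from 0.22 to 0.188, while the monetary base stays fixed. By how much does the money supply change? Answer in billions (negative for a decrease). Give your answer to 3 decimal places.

$4.386 billion

Initially m₁ = 1 / (0.22 + 0.061) ≈ 3.55872, so M₁ = 3.55872 × 9.59 ≈ 34.1281 billion.
After the change m₂ = 1 / (0.188 + 0.061) ≈ 4.01606, so M₂ = 4.01606 × 9.59 ≈ 38.514 billion.
ΔM = M₂ − M₁ = 38.514 − 34.1281 = 4.3859 billion.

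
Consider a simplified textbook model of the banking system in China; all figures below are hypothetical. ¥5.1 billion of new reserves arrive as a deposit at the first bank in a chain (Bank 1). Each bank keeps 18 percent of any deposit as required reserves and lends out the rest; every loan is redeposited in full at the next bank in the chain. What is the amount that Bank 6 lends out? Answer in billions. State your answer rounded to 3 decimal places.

Each bank lends a fraction (1 − rr) = 0.8200 of the deposit it receives, so Bank 6 receives 5.1·0.8200^5 and lends 5.1·0.8200^6 ≈ 1.5504 billion.

¥1.550 billion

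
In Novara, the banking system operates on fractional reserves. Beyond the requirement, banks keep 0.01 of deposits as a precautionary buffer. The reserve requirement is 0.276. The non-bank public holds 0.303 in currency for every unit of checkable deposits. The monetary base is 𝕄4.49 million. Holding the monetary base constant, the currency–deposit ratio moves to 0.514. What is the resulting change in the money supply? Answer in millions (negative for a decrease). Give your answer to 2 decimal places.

Initially m₁ = (1 + 0.303) / (0.276 + 0.01 + 0.303) ≈ 2.2122, so M₁ = 2.2122 × 4.49 ≈ 9.9328 million.
After the change m₂ = (1 + 0.514) / (0.276 + 0.01 + 0.514) = 1.8925, so M₂ = 1.8925 × 4.49 ≈ 8.4973 million.
ΔM = M₂ − M₁ = 8.4973 − 9.9328 = -1.4355 million.

-1.44 million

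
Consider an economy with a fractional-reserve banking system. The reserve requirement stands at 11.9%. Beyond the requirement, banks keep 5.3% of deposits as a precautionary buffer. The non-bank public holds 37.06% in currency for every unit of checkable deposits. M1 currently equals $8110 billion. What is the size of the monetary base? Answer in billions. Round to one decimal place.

The money multiplier is m = (1 + c) / (rr + e + c) = (1 + 0.3706) / (0.119 + 0.053 + 0.3706) ≈ 2.525986.
MB = M / m = 8110 / 2.525986 ≈ 3210.6275 billion.

$3210.6 billion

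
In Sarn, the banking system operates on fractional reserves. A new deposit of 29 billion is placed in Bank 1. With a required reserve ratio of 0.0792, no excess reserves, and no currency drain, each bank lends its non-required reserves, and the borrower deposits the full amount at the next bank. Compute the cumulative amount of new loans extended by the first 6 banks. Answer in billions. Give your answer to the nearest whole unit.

132 billion

Bank i lends (1 − rr)^i of the original deposit: Bank 1 lends 29·0.9208 = 26.7032, Bank 2 lends 29·0.9208² ≈ 24.5883, and so on.
Summing a geometric series: total = 29·[0.9208·(1 − 0.9208^6) / (1 − 0.9208)] ≈ 131.6530 billion.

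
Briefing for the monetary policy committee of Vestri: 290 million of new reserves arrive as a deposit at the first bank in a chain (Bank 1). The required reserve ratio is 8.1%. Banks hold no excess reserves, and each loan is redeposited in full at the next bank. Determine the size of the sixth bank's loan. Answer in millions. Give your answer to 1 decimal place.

174.7 million

Each bank lends a fraction (1 − rr) = 0.9190 of the deposit it receives, so Bank 6 receives 290·0.9190^5 and lends 290·0.9190^6 ≈ 174.6993 million.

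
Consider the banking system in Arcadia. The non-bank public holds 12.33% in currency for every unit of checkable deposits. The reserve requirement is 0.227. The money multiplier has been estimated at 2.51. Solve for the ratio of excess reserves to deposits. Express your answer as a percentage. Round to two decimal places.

Using m = 2.51. Since m = (1 + c)/(c + rr + e), the denominator satisfies c + rr + e = (1 + c)/m = (1 + 0.1233) / 2.51 ≈ 0.447530.
With c = 0.1233 and rr = 0.227, the ratio of excess reserves to deposits is 0.447530 − 0.1233 − 0.227 = 0.09723.

9.72%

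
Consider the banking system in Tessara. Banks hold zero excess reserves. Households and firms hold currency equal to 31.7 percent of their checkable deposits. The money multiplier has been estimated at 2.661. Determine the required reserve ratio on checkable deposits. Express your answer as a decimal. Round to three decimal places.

0.178

Using m = 2.661. Since m = (1 + c)/(c + rr + e), the denominator satisfies c + rr + e = (1 + c)/m = (1 + 0.317) / 2.661 ≈ 0.494927.
With c = 0.317 and e = 0, the required reserve ratio on checkable deposits is 0.494927 − 0.317 − 0 = 0.177927.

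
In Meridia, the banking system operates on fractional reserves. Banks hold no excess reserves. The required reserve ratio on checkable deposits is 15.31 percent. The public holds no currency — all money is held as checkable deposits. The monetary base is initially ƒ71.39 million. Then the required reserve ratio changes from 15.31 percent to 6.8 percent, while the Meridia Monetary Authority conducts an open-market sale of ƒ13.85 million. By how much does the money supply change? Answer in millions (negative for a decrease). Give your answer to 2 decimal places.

Before: m₁ = 1 / (0.1531) ≈ 6.53168, MB₁ = 71.39, so M₁ = 6.53168 × 71.39 ≈ 466.2966 million.
After: m₂ = 1 / (0.068) ≈ 14.70588, MB₂ = 71.39 − 13.85 = 57.54, so M₂ = 14.70588 × 57.54 ≈ 846.1763 million.
ΔM = M₂ − M₁ = 846.1763 − 466.2966 = 379.8797 million.

ƒ379.88 million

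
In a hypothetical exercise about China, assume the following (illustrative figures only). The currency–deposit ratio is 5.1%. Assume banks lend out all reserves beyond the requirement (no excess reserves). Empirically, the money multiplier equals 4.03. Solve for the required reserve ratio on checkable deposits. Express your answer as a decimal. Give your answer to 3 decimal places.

Using m = 4.03. Since m = (1 + c)/(c + rr + e), the denominator satisfies c + rr + e = (1 + c)/m = (1 + 0.051) / 4.03 ≈ 0.260794.
With c = 0.051 and e = 0, the required reserve ratio on checkable deposits is 0.260794 − 0.051 − 0 = 0.209794.

0.210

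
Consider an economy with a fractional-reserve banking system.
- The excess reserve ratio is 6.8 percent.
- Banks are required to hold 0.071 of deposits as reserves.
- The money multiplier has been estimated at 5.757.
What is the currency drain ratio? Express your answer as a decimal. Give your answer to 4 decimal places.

Using m = 5.757. From m = (1 + c)/(c + rr + e), rearranging gives 1 + c = m·(c + rr + e), so c·(1 − m) = m·(rr + e) − 1.
Hence c = [m·(rr + e) − 1]/(1 − m) = [5.757 × (0.071 + 0.068) − 1] / (1 − 5.757) ≈ 0.041996.

0.0420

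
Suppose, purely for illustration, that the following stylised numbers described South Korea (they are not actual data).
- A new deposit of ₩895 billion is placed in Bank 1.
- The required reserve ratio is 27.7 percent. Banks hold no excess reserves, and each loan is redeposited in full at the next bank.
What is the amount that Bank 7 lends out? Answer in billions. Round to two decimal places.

₩92.43 billion

Each bank lends a fraction (1 − rr) = 0.7230 of the deposit it receives, so Bank 7 receives 895·0.7230^6 and lends 895·0.7230^7 ≈ 92.4254 billion.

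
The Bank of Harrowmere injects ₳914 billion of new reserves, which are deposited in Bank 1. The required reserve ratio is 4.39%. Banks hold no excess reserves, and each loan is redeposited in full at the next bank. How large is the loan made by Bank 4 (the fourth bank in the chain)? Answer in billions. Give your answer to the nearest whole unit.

₳764 billion

Each bank lends a fraction (1 − rr) = 0.9561 of the deposit it receives, so Bank 4 receives 914·0.9561^3 and lends 914·0.9561^4 ≈ 763.7645 billion.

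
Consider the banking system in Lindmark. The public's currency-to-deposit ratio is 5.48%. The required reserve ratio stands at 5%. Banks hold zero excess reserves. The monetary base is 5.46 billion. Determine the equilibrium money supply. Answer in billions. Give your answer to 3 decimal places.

54.954 billion

The money multiplier is m = (1 + c) / (rr + c) = (1 + 0.0548) / (0.05 + 0.0548) ≈ 10.06489.
So M = m × MB = 10.06489 × 5.46 ≈ 54.9543 billion.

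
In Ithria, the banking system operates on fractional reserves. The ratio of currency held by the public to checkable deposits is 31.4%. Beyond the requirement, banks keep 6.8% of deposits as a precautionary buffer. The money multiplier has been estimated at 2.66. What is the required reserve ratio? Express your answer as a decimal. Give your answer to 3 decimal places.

0.112

Using m = 2.66. Since m = (1 + c)/(c + rr + e), the denominator satisfies c + rr + e = (1 + c)/m = (1 + 0.314) / 2.66 ≈ 0.493985.
With c = 0.314 and e = 0.068, the required reserve ratio is 0.493985 − 0.314 − 0.068 = 0.111985.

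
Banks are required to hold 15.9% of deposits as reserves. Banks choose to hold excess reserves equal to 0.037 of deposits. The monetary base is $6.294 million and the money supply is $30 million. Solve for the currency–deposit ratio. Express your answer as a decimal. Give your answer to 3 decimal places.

0.017

Using m = M/MB = 30/6.294 ≈ 4.766444. From m = (1 + c)/(c + rr + e), rearranging gives 1 + c = m·(c + rr + e), so c·(1 − m) = m·(rr + e) − 1.
Hence c = [m·(rr + e) − 1]/(1 − m) = [4.766444 × (0.159 + 0.037) − 1] / (1 − 4.766444) ≈ 0.017464.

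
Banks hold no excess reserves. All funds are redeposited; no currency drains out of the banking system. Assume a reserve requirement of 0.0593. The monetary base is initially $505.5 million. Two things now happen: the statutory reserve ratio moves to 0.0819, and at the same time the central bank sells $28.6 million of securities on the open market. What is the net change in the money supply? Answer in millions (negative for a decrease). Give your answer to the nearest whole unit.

-2701 million

Before: m₁ = 1 / (0.0593) ≈ 16.8634, MB₁ = 505.5, so M₁ = 16.8634 × 505.5 = 8524.4487 million.
After: m₂ = 1 / (0.0819) ≈ 12.21, MB₂ = 505.5 − 28.6 = 476.9, so M₂ = 12.21 × 476.9 = 5822.949 million.
ΔM = M₂ − M₁ = 5822.949 − 8524.4487 = -2701.4997 million.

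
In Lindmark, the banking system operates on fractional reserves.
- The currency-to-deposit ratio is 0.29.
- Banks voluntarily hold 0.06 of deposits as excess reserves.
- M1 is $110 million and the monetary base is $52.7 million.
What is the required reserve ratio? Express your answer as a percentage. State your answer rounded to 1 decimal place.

Using m = M/MB = 110/52.7 ≈ 2.087287. Since m = (1 + c)/(c + rr + e), the denominator satisfies c + rr + e = (1 + c)/m = (1 + 0.29) / 2.087287 ≈ 0.618027.
With c = 0.29 and e = 0.06, the required reserve ratio is 0.618027 − 0.29 − 0.06 = 0.268027.

26.8%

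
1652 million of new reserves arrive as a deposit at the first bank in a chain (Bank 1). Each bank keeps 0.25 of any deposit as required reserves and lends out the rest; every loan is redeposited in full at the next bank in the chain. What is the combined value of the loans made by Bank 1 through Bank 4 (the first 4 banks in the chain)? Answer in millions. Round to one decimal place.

Bank i lends (1 − rr)^i of the original deposit: Bank 1 lends 1652·0.7500 = 1239.0000, Bank 2 lends 1652·0.7500² = 929.2500, and so on.
Summing a geometric series: total = 1652·[0.7500·(1 − 0.7500^4) / (1 − 0.7500)] ≈ 3387.8906 million.

3387.9 million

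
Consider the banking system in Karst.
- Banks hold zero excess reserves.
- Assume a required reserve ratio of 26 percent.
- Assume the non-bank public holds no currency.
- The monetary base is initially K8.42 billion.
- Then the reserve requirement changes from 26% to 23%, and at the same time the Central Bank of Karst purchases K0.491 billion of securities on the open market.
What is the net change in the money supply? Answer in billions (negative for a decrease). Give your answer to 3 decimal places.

Before: m₁ = 1 / (0.26) ≈ 3.84615, MB₁ = 8.42, so M₁ = 3.84615 × 8.42 ≈ 32.3846 billion.
After: m₂ = 1 / (0.23) ≈ 4.34783, MB₂ = 8.42 + 0.491 = 8.911, so M₂ = 4.34783 × 8.911 ≈ 38.7435 billion.
ΔM = M₂ − M₁ = 38.7435 − 32.3846 = 6.3589 billion.

K6.359 billion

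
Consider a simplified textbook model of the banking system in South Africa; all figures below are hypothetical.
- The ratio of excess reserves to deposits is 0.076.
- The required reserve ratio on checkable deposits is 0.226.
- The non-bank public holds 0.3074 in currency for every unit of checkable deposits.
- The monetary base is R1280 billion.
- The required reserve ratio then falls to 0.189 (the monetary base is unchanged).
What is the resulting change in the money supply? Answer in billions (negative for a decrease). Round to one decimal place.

R177.5 billion

Initially m₁ = (1 + 0.3074) / (0.226 + 0.076 + 0.3074) ≈ 2.145389, so M₁ = 2.145389 × 1280 ≈ 2746.0979 billion.
After the change m₂ = (1 + 0.3074) / (0.189 + 0.076 + 0.3074) ≈ 2.284067, so M₂ = 2.284067 × 1280 ≈ 2923.6058 billion.
ΔM = M₂ − M₁ = 2923.6058 − 2746.0979 = 177.5079 billion.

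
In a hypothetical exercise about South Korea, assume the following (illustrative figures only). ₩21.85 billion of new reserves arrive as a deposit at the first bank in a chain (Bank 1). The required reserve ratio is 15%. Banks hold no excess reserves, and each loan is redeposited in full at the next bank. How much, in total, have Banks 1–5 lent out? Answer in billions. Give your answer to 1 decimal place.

Bank i lends (1 − rr)^i of the original deposit: Bank 1 lends 21.85·0.8500 = 18.5725, Bank 2 lends 21.85·0.8500² ≈ 15.7866, and so on.
Summing a geometric series: total = 21.85·[0.8500·(1 − 0.8500^5) / (1 − 0.8500)] ≈ 68.8786 billion.

₩68.9 billion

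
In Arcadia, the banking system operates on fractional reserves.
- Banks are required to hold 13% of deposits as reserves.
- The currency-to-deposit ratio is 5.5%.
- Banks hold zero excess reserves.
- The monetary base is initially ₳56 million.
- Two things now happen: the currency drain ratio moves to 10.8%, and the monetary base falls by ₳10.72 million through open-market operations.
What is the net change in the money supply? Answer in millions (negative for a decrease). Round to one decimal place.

Before: m₁ = (1 + 0.055) / (0.13 + 0.055) ≈ 5.7027, MB₁ = 56, so M₁ = 5.7027 × 56 = 319.3512 million.
After: m₂ = (1 + 0.108) / (0.13 + 0.108) ≈ 4.6555, MB₂ = 56 − 10.72 = 45.28, so M₂ = 4.6555 × 45.28 ≈ 210.801 million.
ΔM = M₂ − M₁ = 210.801 − 319.3512 = -108.5502 million.

-108.6 million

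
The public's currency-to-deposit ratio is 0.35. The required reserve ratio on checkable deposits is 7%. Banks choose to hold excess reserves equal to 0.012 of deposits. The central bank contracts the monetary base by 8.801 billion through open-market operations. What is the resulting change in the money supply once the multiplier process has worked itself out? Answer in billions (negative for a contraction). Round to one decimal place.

The money multiplier is m = (1 + c) / (rr + e + c) = (1 + 0.35) / (0.07 + 0.012 + 0.35) = 3.1250.
The sale removes 8.801 billion of base, so ΔM = m × ΔMB = 3.1250 × (−8.801) ≈ -27.5031 billion.

-27.5 billion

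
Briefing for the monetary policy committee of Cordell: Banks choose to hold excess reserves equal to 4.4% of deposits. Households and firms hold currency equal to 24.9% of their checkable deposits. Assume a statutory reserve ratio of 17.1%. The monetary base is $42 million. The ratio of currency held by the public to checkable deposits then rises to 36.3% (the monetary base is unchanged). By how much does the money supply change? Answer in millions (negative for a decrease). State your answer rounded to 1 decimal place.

-14.0 million

Initially m₁ = (1 + 0.249) / (0.171 + 0.044 + 0.249) ≈ 2.6918, so M₁ = 2.6918 × 42 = 113.0556 million.
After the change m₂ = (1 + 0.363) / (0.171 + 0.044 + 0.363) ≈ 2.3581, so M₂ = 2.3581 × 42 = 99.0402 million.
ΔM = M₂ − M₁ = 99.0402 − 113.0556 = -14.0154 million.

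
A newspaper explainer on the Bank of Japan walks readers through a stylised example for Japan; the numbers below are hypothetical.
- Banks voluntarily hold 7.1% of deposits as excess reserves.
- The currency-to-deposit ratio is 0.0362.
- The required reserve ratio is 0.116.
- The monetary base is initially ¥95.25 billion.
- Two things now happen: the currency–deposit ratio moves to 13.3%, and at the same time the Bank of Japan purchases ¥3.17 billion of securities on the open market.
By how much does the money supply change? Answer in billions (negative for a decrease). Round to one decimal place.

-93.7 billion

Before: m₁ = (1 + 0.0362) / (0.116 + 0.071 + 0.0362) ≈ 4.6425, MB₁ = 95.25, so M₁ = 4.6425 × 95.25 ≈ 442.1981 billion.
After: m₂ = (1 + 0.133) / (0.116 + 0.071 + 0.133) ≈ 3.5406, MB₂ = 95.25 + 3.17 = 98.42, so M₂ = 3.5406 × 98.42 ≈ 348.4659 billion.
ΔM = M₂ − M₁ = 348.4659 − 442.1981 = -93.7322 billion.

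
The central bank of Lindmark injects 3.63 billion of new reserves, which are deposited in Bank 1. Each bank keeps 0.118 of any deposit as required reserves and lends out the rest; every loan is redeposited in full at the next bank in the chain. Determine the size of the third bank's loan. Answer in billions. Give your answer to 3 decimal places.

2.491 billion

Each bank lends a fraction (1 − rr) = 0.8820 of the deposit it receives, so Bank 3 receives 3.63·0.8820^2 and lends 3.63·0.8820^3 ≈ 2.4906 billion.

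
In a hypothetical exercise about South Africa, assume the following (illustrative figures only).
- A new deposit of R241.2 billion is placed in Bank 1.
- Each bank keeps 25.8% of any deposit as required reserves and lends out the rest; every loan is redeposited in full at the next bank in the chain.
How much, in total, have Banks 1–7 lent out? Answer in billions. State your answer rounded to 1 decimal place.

R607.8 billion

Bank i lends (1 − rr)^i of the original deposit: Bank 1 lends 241.2·0.7420 = 178.9704, Bank 2 lends 241.2·0.7420² ≈ 132.7960, and so on.
Summing a geometric series: total = 241.2·[0.7420·(1 − 0.7420^7) / (1 − 0.7420)] ≈ 607.7846 billion.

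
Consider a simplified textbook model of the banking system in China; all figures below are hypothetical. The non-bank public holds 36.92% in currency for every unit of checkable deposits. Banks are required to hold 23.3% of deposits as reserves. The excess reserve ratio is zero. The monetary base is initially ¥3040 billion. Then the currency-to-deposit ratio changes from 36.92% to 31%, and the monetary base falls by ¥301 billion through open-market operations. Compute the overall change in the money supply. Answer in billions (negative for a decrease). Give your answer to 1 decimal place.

-304.0 billion

Before: m₁ = (1 + 0.3692) / (0.233 + 0.3692) ≈ 2.273663, MB₁ = 3040, so M₁ = 2.273663 × 3040 ≈ 6911.9355 billion.
After: m₂ = (1 + 0.31) / (0.233 + 0.31) ≈ 2.412523, MB₂ = 3040 − 301 = 2739, so M₂ = 2.412523 × 2739 ≈ 6607.9005 billion.
ΔM = M₂ − M₁ = 6607.9005 − 6911.9355 = -304.035 billion.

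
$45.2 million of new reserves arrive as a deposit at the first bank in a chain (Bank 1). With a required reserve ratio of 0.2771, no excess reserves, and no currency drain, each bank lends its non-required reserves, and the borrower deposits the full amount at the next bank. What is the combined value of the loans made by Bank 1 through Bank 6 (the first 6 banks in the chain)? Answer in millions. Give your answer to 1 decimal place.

Bank i lends (1 − rr)^i of the original deposit: Bank 1 lends 45.2·0.7229 ≈ 32.6751, Bank 2 lends 45.2·0.7229² ≈ 23.6208, and so on.
Summing a geometric series: total = 45.2·[0.7229·(1 − 0.7229^6) / (1 − 0.7229)] ≈ 101.0894 million.

$101.1 million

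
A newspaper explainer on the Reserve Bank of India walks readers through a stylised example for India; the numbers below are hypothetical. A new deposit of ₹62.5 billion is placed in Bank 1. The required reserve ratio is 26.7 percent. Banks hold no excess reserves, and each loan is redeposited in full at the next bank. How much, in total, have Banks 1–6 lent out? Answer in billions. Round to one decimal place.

Bank i lends (1 − rr)^i of the original deposit: Bank 1 lends 62.5·0.7330 = 45.8125, Bank 2 lends 62.5·0.7330² ≈ 33.5806, and so on.
Summing a geometric series: total = 62.5·[0.7330·(1 − 0.7330^6) / (1 − 0.7330)] ≈ 144.9692 billion.

₹145.0 billion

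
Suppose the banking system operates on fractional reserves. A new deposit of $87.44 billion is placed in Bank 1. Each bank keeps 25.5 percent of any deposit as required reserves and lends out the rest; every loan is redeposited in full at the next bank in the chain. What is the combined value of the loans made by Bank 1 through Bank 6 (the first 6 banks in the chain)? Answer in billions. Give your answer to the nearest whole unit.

$212 billion

Bank i lends (1 − rr)^i of the original deposit: Bank 1 lends 87.44·0.7450 = 65.1428, Bank 2 lends 87.44·0.7450² ≈ 48.5314, and so on.
Summing a geometric series: total = 87.44·[0.7450·(1 − 0.7450^6) / (1 − 0.7450)] ≈ 211.7838 billion.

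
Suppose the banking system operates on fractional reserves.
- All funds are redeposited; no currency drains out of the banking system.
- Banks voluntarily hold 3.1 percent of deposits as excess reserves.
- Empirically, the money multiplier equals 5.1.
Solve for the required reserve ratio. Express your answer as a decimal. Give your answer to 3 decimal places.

0.165

Using m = 5.1. Since m = (1 + c)/(c + rr + e), the denominator satisfies c + rr + e = (1 + c)/m = (1 + 0) / 5.1 ≈ 0.196078.
With c = 0 and e = 0.031, the required reserve ratio is 0.196078 − 0 − 0.031 = 0.165078.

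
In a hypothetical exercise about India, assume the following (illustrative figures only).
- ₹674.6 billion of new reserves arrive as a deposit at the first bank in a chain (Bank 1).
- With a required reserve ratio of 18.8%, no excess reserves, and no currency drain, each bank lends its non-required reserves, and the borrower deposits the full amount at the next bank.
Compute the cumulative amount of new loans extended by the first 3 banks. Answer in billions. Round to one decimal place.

₹1353.7 billion

Bank i lends (1 − rr)^i of the original deposit: Bank 1 lends 674.6·0.8120 = 547.7752, Bank 2 lends 674.6·0.8120² ≈ 444.7935, and so on.
Summing a geometric series: total = 674.6·[0.8120·(1 − 0.8120^3) / (1 − 0.8120)] ≈ 1353.7410 billion.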